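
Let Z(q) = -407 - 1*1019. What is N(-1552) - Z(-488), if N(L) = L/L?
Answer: 1427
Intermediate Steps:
N(L) = 1
Z(q) = -1426 (Z(q) = -407 - 1019 = -1426)
N(-1552) - Z(-488) = 1 - 1*(-1426) = 1 + 1426 = 1427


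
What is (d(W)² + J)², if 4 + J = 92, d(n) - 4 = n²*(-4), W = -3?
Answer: 1236544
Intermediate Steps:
d(n) = 4 - 4*n² (d(n) = 4 + n²*(-4) = 4 - 4*n²)
J = 88 (J = -4 + 92 = 88)
(d(W)² + J)² = ((4 - 4*(-3)²)² + 88)² = ((4 - 4*9)² + 88)² = ((4 - 36)² + 88)² = ((-32)² + 88)² = (1024 + 88)² = 1112² = 1236544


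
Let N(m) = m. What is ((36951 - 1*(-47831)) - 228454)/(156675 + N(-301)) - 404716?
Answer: -31643601728/78187 ≈ -4.0472e+5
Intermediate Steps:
((36951 - 1*(-47831)) - 228454)/(156675 + N(-301)) - 404716 = ((36951 - 1*(-47831)) - 228454)/(156675 - 301) - 404716 = ((36951 + 47831) - 228454)/156374 - 404716 = (84782 - 228454)*(1/156374) - 404716 = -143672*1/156374 - 404716 = -71836/78187 - 404716 = -31643601728/78187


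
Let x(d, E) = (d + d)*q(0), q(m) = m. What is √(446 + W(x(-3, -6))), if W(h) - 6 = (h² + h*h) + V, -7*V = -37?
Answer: √22407/7 ≈ 21.384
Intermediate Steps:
V = 37/7 (V = -⅐*(-37) = 37/7 ≈ 5.2857)
x(d, E) = 0 (x(d, E) = (d + d)*0 = (2*d)*0 = 0)
W(h) = 79/7 + 2*h² (W(h) = 6 + ((h² + h*h) + 37/7) = 6 + ((h² + h²) + 37/7) = 6 + (2*h² + 37/7) = 6 + (37/7 + 2*h²) = 79/7 + 2*h²)
√(446 + W(x(-3, -6))) = √(446 + (79/7 + 2*0²)) = √(446 + (79/7 + 2*0)) = √(446 + (79/7 + 0)) = √(446 + 79/7) = √(3201/7) = √22407/7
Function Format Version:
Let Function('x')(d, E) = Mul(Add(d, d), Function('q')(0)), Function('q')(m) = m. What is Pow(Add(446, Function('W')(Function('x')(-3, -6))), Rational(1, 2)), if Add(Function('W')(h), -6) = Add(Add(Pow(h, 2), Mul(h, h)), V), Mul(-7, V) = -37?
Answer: Mul(Rational(1, 7), Pow(22407, Rational(1, 2))) ≈ 21.384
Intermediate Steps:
V = Rational(37, 7) (V = Mul(Rational(-1, 7), -37) = Rational(37, 7) ≈ 5.2857)
Function('x')(d, E) = 0 (Function('x')(d, E) = Mul(Add(d, d), 0) = Mul(Mul(2, d), 0) = 0)
Function('W')(h) = Add(Rational(79, 7), Mul(2, Pow(h, 2))) (Function('W')(h) = Add(6, Add(Add(Pow(h, 2), Mul(h, h)), Rational(37, 7))) = Add(6, Add(Add(Pow(h, 2), Pow(h, 2)), Rational(37, 7))) = Add(6, Add(Mul(2, Pow(h, 2)), Rational(37, 7))) = Add(6, Add(Rational(37, 7), Mul(2, Pow(h, 2)))) = Add(Rational(79, 7), Mul(2, Pow(h, 2))))
Pow(Add(446, Function('W')(Function('x')(-3, -6))), Rational(1, 2)) = Pow(Add(446, Add(Rational(79, 7), Mul(2, Pow(0, 2)))), Rational(1, 2)) = Pow(Add(446, Add(Rational(79, 7), Mul(2, 0))), Rational(1, 2)) = Pow(Add(446, Add(Rational(79, 7), 0)), Rational(1, 2)) = Pow(Add(446, Rational(79, 7)), Rational(1, 2)) = Pow(Rational(3201, 7), Rational(1, 2)) = Mul(Rational(1, 7), Pow(22407, Rational(1, 2)))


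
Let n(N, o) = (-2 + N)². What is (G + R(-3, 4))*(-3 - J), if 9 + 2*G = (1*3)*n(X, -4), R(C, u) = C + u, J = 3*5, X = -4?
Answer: -909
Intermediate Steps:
J = 15
G = 99/2 (G = -9/2 + ((1*3)*(-2 - 4)²)/2 = -9/2 + (3*(-6)²)/2 = -9/2 + (3*36)/2 = -9/2 + (½)*108 = -9/2 + 54 = 99/2 ≈ 49.500)
(G + R(-3, 4))*(-3 - J) = (99/2 + (-3 + 4))*(-3 - 1*15) = (99/2 + 1)*(-3 - 15) = (101/2)*(-18) = -909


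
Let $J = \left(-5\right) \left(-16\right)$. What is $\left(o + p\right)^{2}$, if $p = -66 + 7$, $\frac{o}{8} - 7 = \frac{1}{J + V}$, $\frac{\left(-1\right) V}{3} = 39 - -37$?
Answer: $\frac{12769}{1369} \approx 9.3272$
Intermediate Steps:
$J = 80$
$V = -228$ ($V = - 3 \left(39 - -37\right) = - 3 \left(39 + 37\right) = \left(-3\right) 76 = -228$)
$o = \frac{2070}{37}$ ($o = 56 + \frac{8}{80 - 228} = 56 + \frac{8}{-148} = 56 + 8 \left(- \frac{1}{148}\right) = 56 - \frac{2}{37} = \frac{2070}{37} \approx 55.946$)
$p = -59$
$\left(o + p\right)^{2} = \left(\frac{2070}{37} - 59\right)^{2} = \left(- \frac{113}{37}\right)^{2} = \frac{12769}{1369}$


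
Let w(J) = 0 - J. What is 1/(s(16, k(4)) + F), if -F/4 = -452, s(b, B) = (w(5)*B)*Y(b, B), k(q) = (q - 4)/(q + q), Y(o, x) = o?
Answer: 1/1808 ≈ 0.00055310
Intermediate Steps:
w(J) = -J
k(q) = (-4 + q)/(2*q) (k(q) = (-4 + q)/((2*q)) = (-4 + q)*(1/(2*q)) = (-4 + q)/(2*q))
s(b, B) = -5*B*b (s(b, B) = ((-1*5)*B)*b = (-5*B)*b = -5*B*b)
F = 1808 (F = -4*(-452) = 1808)
1/(s(16, k(4)) + F) = 1/(-5*(1/2)*(-4 + 4)/4*16 + 1808) = 1/(-5*(1/2)*(1/4)*0*16 + 1808) = 1/(-5*0*16 + 1808) = 1/(0 + 1808) = 1/1808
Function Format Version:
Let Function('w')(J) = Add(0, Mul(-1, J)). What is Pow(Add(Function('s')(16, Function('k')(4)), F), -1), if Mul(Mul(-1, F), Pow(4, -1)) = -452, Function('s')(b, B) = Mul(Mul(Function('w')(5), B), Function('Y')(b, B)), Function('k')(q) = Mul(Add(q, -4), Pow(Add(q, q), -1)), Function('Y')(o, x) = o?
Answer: Rational(1, 1808) ≈ 0.00055310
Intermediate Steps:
Function('w')(J) = Mul(-1, J)
Function('k')(q) = Mul(Rational(1, 2), Pow(q, -1), Add(-4, q)) (Function('k')(q) = Mul(Add(-4, q), Pow(Mul(2, q), -1)) = Mul(Add(-4, q), Mul(Rational(1, 2), Pow(q, -1))) = Mul(Rational(1, 2), Pow(q, -1), Add(-4, q)))
Function('s')(b, B) = Mul(-5, B, b) (Function('s')(b, B) = Mul(Mul(Mul(-1, 5), B), b) = Mul(Mul(-5, B), b) = Mul(-5, B, b))
F = 1808 (F = Mul(-4, -452) = 1808)
Pow(Add(Function('s')(16, Function('k')(4)), F), -1) = Pow(Add(Mul(-5, Mul(Rational(1, 2), Pow(4, -1), Add(-4, 4)), 16), 1808), -1) = Pow(Add(Mul(-5, Mul(Rational(1, 2), Rational(1, 4), 0), 16), 1808), -1) = Pow(Add(Mul(-5, 0, 16), 1808), -1) = Pow(Add(0, 1808), -1) = Pow(1808, -1) = Rational(1, 1808)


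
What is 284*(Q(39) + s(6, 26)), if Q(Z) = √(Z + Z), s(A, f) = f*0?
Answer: 284*√78 ≈ 2508.2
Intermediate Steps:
s(A, f) = 0
Q(Z) = √2*√Z (Q(Z) = √(2*Z) = √2*√Z)
284*(Q(39) + s(6, 26)) = 284*(√2*√39 + 0) = 284*(√78 + 0) = 284*√78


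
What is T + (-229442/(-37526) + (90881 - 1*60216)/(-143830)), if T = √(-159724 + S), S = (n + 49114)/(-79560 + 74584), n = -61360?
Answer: 3184990807/539736458 + I*√247174831558/1244 ≈ 5.901 + 399.65*I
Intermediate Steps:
S = 6123/2488 (S = (-61360 + 49114)/(-79560 + 74584) = -12246/(-4976) = -12246*(-1/4976) = 6123/2488 ≈ 2.4610)
T = I*√247174831558/1244 (T = √(-159724 + 6123/2488) = √(-397387189/2488) = I*√247174831558/1244 ≈ 399.65*I)
T + (-229442/(-37526) + (90881 - 1*60216)/(-143830)) = I*√247174831558/1244 + (-229442/(-37526) + (90881 - 1*60216)/(-143830)) = I*√247174831558/1244 + (-229442*(-1/37526) + (90881 - 60216)*(-1/143830)) = I*√247174831558/1244 + (114721/18763 + 30665*(-1/143830)) = I*√247174831558/1244 + (114721/18763 - 6133/28766) = I*√247174831558/1244 + 3184990807/539736458 = 3184990807/539736458 + I*√247174831558/1244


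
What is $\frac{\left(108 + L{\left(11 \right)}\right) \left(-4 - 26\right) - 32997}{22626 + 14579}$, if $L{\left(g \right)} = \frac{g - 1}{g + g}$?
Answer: $- \frac{398757}{409255} \approx -0.97435$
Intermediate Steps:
$L{\left(g \right)} = \frac{-1 + g}{2 g}$
$\frac{\left(108 + L{\left(11 \right)}\right) \left(-4 - 26\right) - 32997}{22626 + 14579} = \frac{\left(108 + \frac{-1 + 11}{2 \cdot 11}\right) \left(-4 - 26\right) - 32997}{22626 + 14579} = \frac{\left(108 + \frac{1}{2} \cdot \frac{1}{11} \cdot 10\right) \left(-30\right) - 32997}{37205} = \left(\left(108 + \frac{5}{11}\right) \left(-30\right) - 32997\right) \frac{1}{37205} = \left(\frac{1193}{11} \left(-30\right) - 32997\right) \frac{1}{37205} = \left(- \frac{35790}{11} - 32997\right) \frac{1}{37205} = \left(- \frac{398757}{11}\right) \frac{1}{37205} = - \frac{398757}{409255}$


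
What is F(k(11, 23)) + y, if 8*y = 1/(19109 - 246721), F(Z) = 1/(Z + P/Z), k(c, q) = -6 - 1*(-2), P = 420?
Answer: -1821005/198477664 ≈ -0.0091749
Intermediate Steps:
k(c, q) = -4 (k(c, q) = -6 + 2 = -4)
F(Z) = 1/(Z + 420/Z)
y = -1/1820896 (y = 1/(8*(19109 - 246721)) = (⅛)/(-227612) = (⅛)*(-1/227612) = -1/1820896 ≈ -5.4918e-7)
F(k(11, 23)) + y = -4/(420 + (-4)²) - 1/1820896 = -4/(420 + 16) - 1/1820896 = -4/436 - 1/1820896 = -4*1/436 - 1/1820896 = -1/109 - 1/1820896 = -1821005/198477664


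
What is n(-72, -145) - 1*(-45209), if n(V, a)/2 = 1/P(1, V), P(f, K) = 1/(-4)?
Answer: 45201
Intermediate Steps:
P(f, K) = -¼
n(V, a) = -8 (n(V, a) = 2/(-¼) = 2*(-4) = -8)
n(-72, -145) - 1*(-45209) = -8 - 1*(-45209) = -8 + 45209 = 45201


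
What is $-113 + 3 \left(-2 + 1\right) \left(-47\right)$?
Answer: $28$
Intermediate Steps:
$-113 + 3 \left(-2 + 1\right) \left(-47\right) = -113 + 3 \left(-1\right) \left(-47\right) = -113 - -141 = -113 + 141 = 28$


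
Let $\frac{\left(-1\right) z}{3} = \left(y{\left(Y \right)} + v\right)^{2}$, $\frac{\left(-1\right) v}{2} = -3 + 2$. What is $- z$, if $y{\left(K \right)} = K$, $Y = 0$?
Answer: $12$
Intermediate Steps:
$v = 2$ ($v = - 2 \left(-3 + 2\right) = \left(-2\right) \left(-1\right) = 2$)
$z = -12$ ($z = - 3 \left(0 + 2\right)^{2} = - 3 \cdot 2^{2} = \left(-3\right) 4 = -12$)
$- z = \left(-1\right) \left(-12\right) = 12$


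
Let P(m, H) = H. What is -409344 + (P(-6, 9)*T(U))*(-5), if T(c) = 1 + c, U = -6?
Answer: -409119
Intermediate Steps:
-409344 + (P(-6, 9)*T(U))*(-5) = -409344 + (9*(1 - 6))*(-5) = -409344 + (9*(-5))*(-5) = -409344 - 45*(-5) = -409344 + 225 = -409119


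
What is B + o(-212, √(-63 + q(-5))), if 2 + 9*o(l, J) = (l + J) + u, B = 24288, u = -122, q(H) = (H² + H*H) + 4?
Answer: 72752/3 + I/3 ≈ 24251.0 + 0.33333*I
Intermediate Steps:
q(H) = 4 + 2*H² (q(H) = (H² + H²) + 4 = 2*H² + 4 = 4 + 2*H²)
o(l, J) = -124/9 + J/9 + l/9 (o(l, J) = -2/9 + ((l + J) - 122)/9 = -2/9 + ((J + l) - 122)/9 = -2/9 + (-122 + J + l)/9 = -2/9 + (-122/9 + J/9 + l/9) = -124/9 + J/9 + l/9)
B + o(-212, √(-63 + q(-5))) = 24288 + (-124/9 + √(-63 + (4 + 2*(-5)²))/9 + (⅑)*(-212)) = 24288 + (-124/9 + √(-63 + (4 + 2*25))/9 - 212/9) = 24288 + (-124/9 + √(-63 + (4 + 50))/9 - 212/9) = 24288 + (-124/9 + √(-63 + 54)/9 - 212/9) = 24288 + (-124/9 + √(-9)/9 - 212/9) = 24288 + (-124/9 + (3*I)/9 - 212/9) = 24288 + (-124/9 + I/3 - 212/9) = 24288 + (-112/3 + I/3) = 72752/3 + I/3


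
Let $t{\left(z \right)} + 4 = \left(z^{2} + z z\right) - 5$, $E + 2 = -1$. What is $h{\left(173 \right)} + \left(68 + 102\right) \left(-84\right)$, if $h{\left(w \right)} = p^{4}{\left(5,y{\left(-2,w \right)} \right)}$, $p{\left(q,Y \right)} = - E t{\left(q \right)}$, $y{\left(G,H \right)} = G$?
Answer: $228872361$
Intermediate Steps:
$E = -3$ ($E = -2 - 1 = -3$)
$t{\left(z \right)} = -9 + 2 z^{2}$ ($t{\left(z \right)} = -4 - \left(5 - z^{2} - z z\right) = -4 + \left(\left(z^{2} + z^{2}\right) - 5\right) = -4 + \left(2 z^{2} - 5\right) = -4 + \left(-5 + 2 z^{2}\right) = -9 + 2 z^{2}$)
$p{\left(q,Y \right)} = -27 + 6 q^{2}$ ($p{\left(q,Y \right)} = \left(-1\right) \left(-3\right) \left(-9 + 2 q^{2}\right) = 3 \left(-9 + 2 q^{2}\right) = -27 + 6 q^{2}$)
$h{\left(w \right)} = 228886641$ ($h{\left(w \right)} = \left(-27 + 6 \cdot 5^{2}\right)^{4} = \left(-27 + 6 \cdot 25\right)^{4} = \left(-27 + 150\right)^{4} = 123^{4} = 228886641$)
$h{\left(173 \right)} + \left(68 + 102\right) \left(-84\right) = 228886641 + \left(68 + 102\right) \left(-84\right) = 228886641 + 170 \left(-84\right) = 228886641 - 14280 = 228872361$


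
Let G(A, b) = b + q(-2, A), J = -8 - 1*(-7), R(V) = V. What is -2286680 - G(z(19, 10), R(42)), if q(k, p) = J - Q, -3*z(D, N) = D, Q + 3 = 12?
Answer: -2286712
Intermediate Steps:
Q = 9 (Q = -3 + 12 = 9)
z(D, N) = -D/3
J = -1 (J = -8 + 7 = -1)
q(k, p) = -10 (q(k, p) = -1 - 1*9 = -1 - 9 = -10)
G(A, b) = -10 + b (G(A, b) = b - 10 = -10 + b)
-2286680 - G(z(19, 10), R(42)) = -2286680 - (-10 + 42) = -2286680 - 1*32 = -2286680 - 32 = -2286712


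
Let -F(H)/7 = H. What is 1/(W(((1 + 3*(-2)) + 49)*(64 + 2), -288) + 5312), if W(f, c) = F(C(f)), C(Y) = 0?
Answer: 1/5312 ≈ 0.00018825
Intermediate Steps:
F(H) = -7*H
W(f, c) = 0 (W(f, c) = -7*0 = 0)
1/(W(((1 + 3*(-2)) + 49)*(64 + 2), -288) + 5312) = 1/(0 + 5312) = 1/5312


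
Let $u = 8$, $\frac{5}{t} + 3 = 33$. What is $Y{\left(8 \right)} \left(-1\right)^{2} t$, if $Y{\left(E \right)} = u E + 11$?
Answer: $\frac{25}{2} \approx 12.5$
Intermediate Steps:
$t = \frac{1}{6}$ ($t = \frac{5}{-3 + 33} = \frac{5}{30} = 5 \cdot \frac{1}{30} = \frac{1}{6} \approx 0.16667$)
$Y{\left(E \right)} = 11 + 8 E$ ($Y{\left(E \right)} = 8 E + 11 = 11 + 8 E$)
$Y{\left(8 \right)} \left(-1\right)^{2} t = \left(11 + 8 \cdot 8\right) \left(-1\right)^{2} \cdot \frac{1}{6} = \left(11 + 64\right) 1 \cdot \frac{1}{6} = 75 \cdot 1 \cdot \frac{1}{6} = 75 \cdot \frac{1}{6} = \frac{25}{2}$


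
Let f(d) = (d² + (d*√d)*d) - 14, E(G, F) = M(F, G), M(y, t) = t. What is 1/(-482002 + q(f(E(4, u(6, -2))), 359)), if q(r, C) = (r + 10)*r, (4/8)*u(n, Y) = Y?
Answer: -1/480506 ≈ -2.0811e-6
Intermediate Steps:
u(n, Y) = 2*Y
E(G, F) = G
f(d) = -14 + d² + d^(5/2) (f(d) = (d² + d^(3/2)*d) - 14 = (d² + d^(5/2)) - 14 = -14 + d² + d^(5/2))
q(r, C) = r*(10 + r) (q(r, C) = (10 + r)*r = r*(10 + r))
1/(-482002 + q(f(E(4, u(6, -2))), 359)) = 1/(-482002 + (-14 + 4² + 4^(5/2))*(10 + (-14 + 4² + 4^(5/2)))) = 1/(-482002 + (-14 + 16 + 32)*(10 + (-14 + 16 + 32))) = 1/(-482002 + 34*(10 + 34)) = 1/(-482002 + 34*44) = 1/(-482002 + 1496) = 1/(-480506) = -1/480506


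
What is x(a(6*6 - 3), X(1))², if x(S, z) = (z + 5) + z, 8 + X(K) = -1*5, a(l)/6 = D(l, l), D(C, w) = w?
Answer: 441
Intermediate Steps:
a(l) = 6*l
X(K) = -13 (X(K) = -8 - 1*5 = -8 - 5 = -13)
x(S, z) = 5 + 2*z (x(S, z) = (5 + z) + z = 5 + 2*z)
x(a(6*6 - 3), X(1))² = (5 + 2*(-13))² = (5 - 26)² = (-21)² = 441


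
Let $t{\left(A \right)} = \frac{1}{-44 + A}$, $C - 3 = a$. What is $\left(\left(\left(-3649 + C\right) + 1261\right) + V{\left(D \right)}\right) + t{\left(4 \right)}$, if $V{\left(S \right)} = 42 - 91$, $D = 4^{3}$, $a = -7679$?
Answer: $- \frac{404521}{40} \approx -10113.0$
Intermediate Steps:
$C = -7676$ ($C = 3 - 7679 = -7676$)
$D = 64$
$V{\left(S \right)} = -49$ ($V{\left(S \right)} = 42 - 91 = -49$)
$\left(\left(\left(-3649 + C\right) + 1261\right) + V{\left(D \right)}\right) + t{\left(4 \right)} = \left(\left(\left(-3649 - 7676\right) + 1261\right) - 49\right) + \frac{1}{-44 + 4} = \left(\left(-11325 + 1261\right) - 49\right) + \frac{1}{-40} = \left(-10064 - 49\right) - \frac{1}{40} = -10113 - \frac{1}{40} = - \frac{404521}{40}$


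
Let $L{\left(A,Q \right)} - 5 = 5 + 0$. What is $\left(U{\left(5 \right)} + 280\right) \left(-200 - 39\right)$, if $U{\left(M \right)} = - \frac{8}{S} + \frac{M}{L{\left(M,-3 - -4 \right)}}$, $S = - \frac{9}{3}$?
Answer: $- \frac{406061}{6} \approx -67677.0$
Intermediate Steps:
$S = -3$ ($S = \left(-9\right) \frac{1}{3} = -3$)
$L{\left(A,Q \right)} = 10$ ($L{\left(A,Q \right)} = 5 + \left(5 + 0\right) = 5 + 5 = 10$)
$U{\left(M \right)} = \frac{8}{3} + \frac{M}{10}$ ($U{\left(M \right)} = - \frac{8}{-3} + \frac{M}{10} = \left(-8\right) \left(- \frac{1}{3}\right) + M \frac{1}{10} = \frac{8}{3} + \frac{M}{10}$)
$\left(U{\left(5 \right)} + 280\right) \left(-200 - 39\right) = \left(\left(\frac{8}{3} + \frac{1}{10} \cdot 5\right) + 280\right) \left(-200 - 39\right) = \left(\left(\frac{8}{3} + \frac{1}{2}\right) + 280\right) \left(-239\right) = \left(\frac{19}{6} + 280\right) \left(-239\right) = \frac{1699}{6} \left(-239\right) = - \frac{406061}{6}$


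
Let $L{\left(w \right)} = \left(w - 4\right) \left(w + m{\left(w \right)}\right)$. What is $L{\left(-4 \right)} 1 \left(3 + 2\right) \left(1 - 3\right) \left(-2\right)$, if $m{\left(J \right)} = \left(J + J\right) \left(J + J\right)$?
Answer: $-9600$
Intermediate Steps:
$m{\left(J \right)} = 4 J^{2}$ ($m{\left(J \right)} = 2 J 2 J = 4 J^{2}$)
$L{\left(w \right)} = \left(-4 + w\right) \left(w + 4 w^{2}\right)$ ($L{\left(w \right)} = \left(w - 4\right) \left(w + 4 w^{2}\right) = \left(-4 + w\right) \left(w + 4 w^{2}\right)$)
$L{\left(-4 \right)} 1 \left(3 + 2\right) \left(1 - 3\right) \left(-2\right) = - 4 \left(-4 - -60 + 4 \left(-4\right)^{2}\right) 1 \left(3 + 2\right) \left(1 - 3\right) \left(-2\right) = - 4 \left(-4 + 60 + 4 \cdot 16\right) 1 \cdot 5 \left(-2\right) \left(-2\right) = - 4 \left(-4 + 60 + 64\right) 1 \left(-10\right) \left(-2\right) = \left(-4\right) 120 \left(-10\right) \left(-2\right) = \left(-480\right) \left(-10\right) \left(-2\right) = 4800 \left(-2\right) = -9600$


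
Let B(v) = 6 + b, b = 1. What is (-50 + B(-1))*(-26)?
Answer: 1118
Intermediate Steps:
B(v) = 7 (B(v) = 6 + 1 = 7)
(-50 + B(-1))*(-26) = (-50 + 7)*(-26) = -43*(-26) = 1118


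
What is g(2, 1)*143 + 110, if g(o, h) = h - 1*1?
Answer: 110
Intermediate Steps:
g(o, h) = -1 + h (g(o, h) = h - 1 = -1 + h)
g(2, 1)*143 + 110 = (-1 + 1)*143 + 110 = 0*143 + 110 = 0 + 110 = 110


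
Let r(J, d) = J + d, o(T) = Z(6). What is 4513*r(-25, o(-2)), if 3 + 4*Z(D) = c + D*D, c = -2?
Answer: -311397/4 ≈ -77849.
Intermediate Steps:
Z(D) = -5/4 + D²/4 (Z(D) = -¾ + (-2 + D*D)/4 = -¾ + (-2 + D²)/4 = -¾ + (-½ + D²/4) = -5/4 + D²/4)
o(T) = 31/4 (o(T) = -5/4 + (¼)*6² = -5/4 + (¼)*36 = -5/4 + 9 = 31/4)
4513*r(-25, o(-2)) = 4513*(-25 + 31/4) = 4513*(-69/4) = -311397/4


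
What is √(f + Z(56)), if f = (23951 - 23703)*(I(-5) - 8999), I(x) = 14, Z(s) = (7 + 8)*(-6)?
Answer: I*√2228370 ≈ 1492.8*I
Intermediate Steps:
Z(s) = -90 (Z(s) = 15*(-6) = -90)
f = -2228280 (f = (23951 - 23703)*(14 - 8999) = 248*(-8985) = -2228280)
√(f + Z(56)) = √(-2228280 - 90) = √(-2228370) = I*√2228370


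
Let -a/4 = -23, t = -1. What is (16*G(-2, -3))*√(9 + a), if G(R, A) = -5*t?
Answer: 80*√101 ≈ 803.99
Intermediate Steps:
a = 92 (a = -4*(-23) = 92)
G(R, A) = 5 (G(R, A) = -5*(-1) = 5)
(16*G(-2, -3))*√(9 + a) = (16*5)*√(9 + 92) = 80*√101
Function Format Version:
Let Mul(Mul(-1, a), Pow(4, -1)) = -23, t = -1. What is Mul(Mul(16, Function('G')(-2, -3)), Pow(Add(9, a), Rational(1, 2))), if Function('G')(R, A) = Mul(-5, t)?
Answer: Mul(80, Pow(101, Rational(1, 2))) ≈ 803.99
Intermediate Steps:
a = 92 (a = Mul(-4, -23) = 92)
Function('G')(R, A) = 5 (Function('G')(R, A) = Mul(-5, -1) = 5)
Mul(Mul(16, Function('G')(-2, -3)), Pow(Add(9, a), Rational(1, 2))) = Mul(Mul(16, 5), Pow(Add(9, 92), Rational(1, 2))) = Mul(80, Pow(101, Rational(1, 2)))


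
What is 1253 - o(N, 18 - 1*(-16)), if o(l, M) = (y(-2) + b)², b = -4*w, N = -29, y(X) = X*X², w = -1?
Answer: 1237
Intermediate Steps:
y(X) = X³
b = 4 (b = -4*(-1) = 4)
o(l, M) = 16 (o(l, M) = ((-2)³ + 4)² = (-8 + 4)² = (-4)² = 16)
1253 - o(N, 18 - 1*(-16)) = 1253 - 1*16 = 1253 - 16 = 1237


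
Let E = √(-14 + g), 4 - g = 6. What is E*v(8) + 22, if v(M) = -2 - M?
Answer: 22 - 40*I ≈ 22.0 - 40.0*I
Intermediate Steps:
g = -2 (g = 4 - 1*6 = 4 - 6 = -2)
E = 4*I (E = √(-14 - 2) = √(-16) = 4*I ≈ 4.0*I)
E*v(8) + 22 = (4*I)*(-2 - 1*8) + 22 = (4*I)*(-2 - 8) + 22 = (4*I)*(-10) + 22 = -40*I + 22 = 22 - 40*I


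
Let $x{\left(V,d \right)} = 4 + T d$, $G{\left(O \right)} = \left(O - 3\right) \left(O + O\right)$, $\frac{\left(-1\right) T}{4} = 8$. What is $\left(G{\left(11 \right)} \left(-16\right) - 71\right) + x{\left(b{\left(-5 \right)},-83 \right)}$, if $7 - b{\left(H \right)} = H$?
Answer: $-227$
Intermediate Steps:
$T = -32$ ($T = \left(-4\right) 8 = -32$)
$b{\left(H \right)} = 7 - H$
$G{\left(O \right)} = 2 O \left(-3 + O\right)$ ($G{\left(O \right)} = \left(-3 + O\right) 2 O = 2 O \left(-3 + O\right)$)
$x{\left(V,d \right)} = 4 - 32 d$
$\left(G{\left(11 \right)} \left(-16\right) - 71\right) + x{\left(b{\left(-5 \right)},-83 \right)} = \left(2 \cdot 11 \left(-3 + 11\right) \left(-16\right) - 71\right) + \left(4 - -2656\right) = \left(2 \cdot 11 \cdot 8 \left(-16\right) - 71\right) + \left(4 + 2656\right) = \left(176 \left(-16\right) - 71\right) + 2660 = \left(-2816 - 71\right) + 2660 = -2887 + 2660 = -227$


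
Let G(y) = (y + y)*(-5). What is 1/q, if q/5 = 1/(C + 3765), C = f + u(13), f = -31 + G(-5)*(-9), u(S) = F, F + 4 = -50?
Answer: 646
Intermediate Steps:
F = -54 (F = -4 - 50 = -54)
u(S) = -54
G(y) = -10*y (G(y) = (2*y)*(-5) = -10*y)
f = -481 (f = -31 - 10*(-5)*(-9) = -31 + 50*(-9) = -31 - 450 = -481)
C = -535 (C = -481 - 54 = -535)
q = 1/646 (q = 5/(-535 + 3765) = 5/3230 = 5*(1/3230) = 1/646 ≈ 0.0015480)
1/q = 1/(1/646) = 646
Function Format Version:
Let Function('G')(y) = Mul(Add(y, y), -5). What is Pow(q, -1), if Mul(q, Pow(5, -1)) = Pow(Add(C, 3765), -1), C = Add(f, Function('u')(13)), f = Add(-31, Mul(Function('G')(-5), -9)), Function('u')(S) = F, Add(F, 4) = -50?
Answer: 646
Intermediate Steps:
F = -54 (F = Add(-4, -50) = -54)
Function('u')(S) = -54
Function('G')(y) = Mul(-10, y) (Function('G')(y) = Mul(Mul(2, y), -5) = Mul(-10, y))
f = -481 (f = Add(-31, Mul(Mul(-10, -5), -9)) = Add(-31, Mul(50, -9)) = Add(-31, -450) = -481)
C = -535 (C = Add(-481, -54) = -535)
q = Rational(1, 646) (q = Mul(5, Pow(Add(-535, 3765), -1)) = Mul(5, Pow(3230, -1)) = Mul(5, Rational(1, 3230)) = Rational(1, 646) ≈ 0.0015480)
Pow(q, -1) = Pow(Rational(1, 646), -1) = 646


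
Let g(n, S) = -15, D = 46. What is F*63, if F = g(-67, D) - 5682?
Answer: -358911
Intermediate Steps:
F = -5697 (F = -15 - 5682 = -5697)
F*63 = -5697*63 = -358911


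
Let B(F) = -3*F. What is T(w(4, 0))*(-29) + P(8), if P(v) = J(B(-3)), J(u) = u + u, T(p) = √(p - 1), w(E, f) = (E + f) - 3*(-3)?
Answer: 18 - 58*√3 ≈ -82.459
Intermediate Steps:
w(E, f) = 9 + E + f (w(E, f) = (E + f) + 9 = 9 + E + f)
T(p) = √(-1 + p)
J(u) = 2*u
P(v) = 18 (P(v) = 2*(-3*(-3)) = 2*9 = 18)
T(w(4, 0))*(-29) + P(8) = √(-1 + (9 + 4 + 0))*(-29) + 18 = √(-1 + 13)*(-29) + 18 = √12*(-29) + 18 = (2*√3)*(-29) + 18 = -58*√3 + 18 = 18 - 58*√3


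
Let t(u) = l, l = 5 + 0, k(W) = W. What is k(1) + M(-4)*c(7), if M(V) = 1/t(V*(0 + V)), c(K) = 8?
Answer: 13/5 ≈ 2.6000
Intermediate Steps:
l = 5
t(u) = 5
M(V) = ⅕ (M(V) = 1/5 = ⅕)
k(1) + M(-4)*c(7) = 1 + (⅕)*8 = 1 + 8/5 = 13/5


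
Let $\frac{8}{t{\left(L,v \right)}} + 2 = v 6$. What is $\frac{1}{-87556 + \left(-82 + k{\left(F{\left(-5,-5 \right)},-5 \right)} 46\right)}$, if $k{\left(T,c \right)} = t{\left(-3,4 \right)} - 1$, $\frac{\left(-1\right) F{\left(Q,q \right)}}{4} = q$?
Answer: $- \frac{11}{964340} \approx -1.1407 \cdot 10^{-5}$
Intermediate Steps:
$F{\left(Q,q \right)} = - 4 q$
$t{\left(L,v \right)} = \frac{8}{-2 + 6 v}$ ($t{\left(L,v \right)} = \frac{8}{-2 + v 6} = \frac{8}{-2 + 6 v}$)
$k{\left(T,c \right)} = - \frac{7}{11}$ ($k{\left(T,c \right)} = \frac{4}{-1 + 3 \cdot 4} - 1 = \frac{4}{-1 + 12} - 1 = \frac{4}{11} - 1 = - \frac{7}{11}$)
$\frac{1}{-87556 + \left(-82 + k{\left(F{\left(-5,-5 \right)},-5 \right)} 46\right)} = \frac{1}{-87556 - \frac{1224}{11}} = \frac{1}{- \frac{964340}{11}} = - \frac{11}{964340}$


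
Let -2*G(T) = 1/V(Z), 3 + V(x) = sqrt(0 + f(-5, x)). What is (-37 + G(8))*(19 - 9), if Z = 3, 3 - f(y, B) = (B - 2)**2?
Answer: -2575/7 + 5*sqrt(2)/7 ≈ -366.85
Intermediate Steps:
f(y, B) = 3 - (-2 + B)**2 (f(y, B) = 3 - (B - 2)**2 = 3 - (-2 + B)**2)
V(x) = -3 + sqrt(3 - (-2 + x)**2) (V(x) = -3 + sqrt(0 + (3 - (-2 + x)**2)) = -3 + sqrt(3 - (-2 + x)**2))
G(T) = -1/(2*(-3 + sqrt(2))) (G(T) = -1/(2*(-3 + sqrt(3 - (-2 + 3)**2))) = -1/(2*(-3 + sqrt(3 - 1*1**2))) = -1/(2*(-3 + sqrt(3 - 1*1))) = -1/(2*(-3 + sqrt(3 - 1))) = -1/(2*(-3 + sqrt(2))))
(-37 + G(8))*(19 - 9) = (-37 + (3/14 + sqrt(2)/14))*(19 - 9) = (-515/14 + sqrt(2)/14)*10 = -2575/7 + 5*sqrt(2)/7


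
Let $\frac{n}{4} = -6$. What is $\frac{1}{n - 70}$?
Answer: $- \frac{1}{94} \approx -0.010638$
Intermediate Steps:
$n = -24$ ($n = 4 \left(-6\right) = -24$)
$\frac{1}{n - 70} = \frac{1}{-24 - 70} = \frac{1}{-94} = - \frac{1}{94}$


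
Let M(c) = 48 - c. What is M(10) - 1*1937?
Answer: -1899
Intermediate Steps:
M(10) - 1*1937 = (48 - 1*10) - 1*1937 = (48 - 10) - 1937 = 38 - 1937 = -1899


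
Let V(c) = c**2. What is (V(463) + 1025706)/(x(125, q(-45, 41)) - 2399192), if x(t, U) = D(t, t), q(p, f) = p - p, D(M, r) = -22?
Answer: -1240075/2399214 ≈ -0.51687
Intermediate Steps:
q(p, f) = 0
x(t, U) = -22
(V(463) + 1025706)/(x(125, q(-45, 41)) - 2399192) = (463**2 + 1025706)/(-22 - 2399192) = (214369 + 1025706)/(-2399214) = 1240075*(-1/2399214) = -1240075/2399214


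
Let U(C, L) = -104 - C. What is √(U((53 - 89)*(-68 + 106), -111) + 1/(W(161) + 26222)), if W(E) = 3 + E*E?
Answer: √381897285730/17382 ≈ 35.553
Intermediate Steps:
W(E) = 3 + E²
√(U((53 - 89)*(-68 + 106), -111) + 1/(W(161) + 26222)) = √((-104 - (53 - 89)*(-68 + 106)) + 1/((3 + 161²) + 26222)) = √((-104 - (-36)*38) + 1/((3 + 25921) + 26222)) = √((-104 - 1*(-1368)) + 1/(25924 + 26222)) = √((-104 + 1368) + 1/52146) = √(1264 + 1/52146) = √(65912545/52146) = √381897285730/17382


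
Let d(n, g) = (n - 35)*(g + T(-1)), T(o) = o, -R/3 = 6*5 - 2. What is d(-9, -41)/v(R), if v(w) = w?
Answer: -22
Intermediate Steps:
R = -84 (R = -3*(6*5 - 2) = -3*(30 - 2) = -3*28 = -84)
d(n, g) = (-1 + g)*(-35 + n) (d(n, g) = (n - 35)*(g - 1) = (-35 + n)*(-1 + g) = (-1 + g)*(-35 + n))
d(-9, -41)/v(R) = (35 - 1*(-9) - 35*(-41) - 41*(-9))/(-84) = (35 + 9 + 1435 + 369)*(-1/84) = 1848*(-1/84) = -22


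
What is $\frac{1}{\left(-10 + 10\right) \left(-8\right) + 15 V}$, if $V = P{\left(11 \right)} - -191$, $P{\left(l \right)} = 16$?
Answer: $\frac{1}{3105} \approx 0.00032206$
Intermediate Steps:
$V = 207$ ($V = 16 - -191 = 16 + 191 = 207$)
$\frac{1}{\left(-10 + 10\right) \left(-8\right) + 15 V} = \frac{1}{\left(-10 + 10\right) \left(-8\right) + 15 \cdot 207} = \frac{1}{0 \left(-8\right) + 3105} = \frac{1}{0 + 3105} = \frac{1}{3105}$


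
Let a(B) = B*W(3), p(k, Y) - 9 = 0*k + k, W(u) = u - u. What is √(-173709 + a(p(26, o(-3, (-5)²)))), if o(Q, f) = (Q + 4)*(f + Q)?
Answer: 3*I*√19301 ≈ 416.78*I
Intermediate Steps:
o(Q, f) = (4 + Q)*(Q + f)
W(u) = 0
p(k, Y) = 9 + k (p(k, Y) = 9 + (0*k + k) = 9 + (0 + k) = 9 + k)
a(B) = 0 (a(B) = B*0 = 0)
√(-173709 + a(p(26, o(-3, (-5)²)))) = √(-173709 + 0) = √(-173709) = 3*I*√19301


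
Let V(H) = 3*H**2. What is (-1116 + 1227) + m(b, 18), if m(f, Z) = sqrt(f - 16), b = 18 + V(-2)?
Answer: 111 + sqrt(14) ≈ 114.74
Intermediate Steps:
b = 30 (b = 18 + 3*(-2)**2 = 18 + 3*4 = 18 + 12 = 30)
m(f, Z) = sqrt(-16 + f)
(-1116 + 1227) + m(b, 18) = (-1116 + 1227) + sqrt(-16 + 30) = 111 + sqrt(14)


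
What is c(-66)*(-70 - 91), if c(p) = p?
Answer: 10626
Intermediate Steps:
c(-66)*(-70 - 91) = -66*(-70 - 91) = -66*(-161) = 10626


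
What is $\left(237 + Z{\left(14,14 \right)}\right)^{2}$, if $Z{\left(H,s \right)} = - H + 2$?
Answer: $50625$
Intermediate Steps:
$Z{\left(H,s \right)} = 2 - H$
$\left(237 + Z{\left(14,14 \right)}\right)^{2} = \left(237 + \left(2 - 14\right)\right)^{2} = \left(237 - 12\right)^{2} = 225^{2} = 50625$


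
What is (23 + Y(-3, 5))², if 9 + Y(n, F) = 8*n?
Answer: 100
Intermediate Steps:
Y(n, F) = -9 + 8*n
(23 + Y(-3, 5))² = (23 + (-9 + 8*(-3)))² = (23 + (-9 - 24))² = (23 - 33)² = (-10)² = 100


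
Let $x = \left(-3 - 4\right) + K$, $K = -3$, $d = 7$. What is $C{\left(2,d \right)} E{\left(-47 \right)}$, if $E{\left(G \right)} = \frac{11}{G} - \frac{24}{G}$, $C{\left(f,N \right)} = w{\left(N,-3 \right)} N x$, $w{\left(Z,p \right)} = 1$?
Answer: $- \frac{910}{47} \approx -19.362$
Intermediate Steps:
$x = -10$ ($x = \left(-3 - 4\right) - 3 = -7 - 3 = -10$)
$C{\left(f,N \right)} = - 10 N$ ($C{\left(f,N \right)} = 1 N \left(-10\right) = N \left(-10\right) = - 10 N$)
$E{\left(G \right)} = - \frac{13}{G}$
$C{\left(2,d \right)} E{\left(-47 \right)} = \left(-10\right) 7 \left(- \frac{13}{-47}\right) = - 70 \left(\left(-13\right) \left(- \frac{1}{47}\right)\right) = \left(-70\right) \frac{13}{47} = - \frac{910}{47}$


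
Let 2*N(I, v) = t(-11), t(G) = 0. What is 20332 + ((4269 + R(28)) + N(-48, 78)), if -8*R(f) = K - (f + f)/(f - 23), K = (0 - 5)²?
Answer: 983971/40 ≈ 24599.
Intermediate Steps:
K = 25 (K = (-5)² = 25)
N(I, v) = 0 (N(I, v) = (½)*0 = 0)
R(f) = -25/8 + f/(4*(-23 + f)) (R(f) = -(25 - (f + f)/(f - 23))/8 = -(25 - 2*f/(-23 + f))/8 = -25/8 + f/(4*(-23 + f)))
20332 + ((4269 + R(28)) + N(-48, 78)) = 20332 + ((4269 + 23*(25 - 1*28)/(8*(-23 + 28))) + 0) = 20332 + ((4269 + (23/8)*(25 - 28)/5) + 0) = 20332 + ((4269 + (23/8)*(⅕)*(-3)) + 0) = 20332 + ((4269 - 69/40) + 0) = 20332 + (170691/40 + 0) = 20332 + 170691/40 = 983971/40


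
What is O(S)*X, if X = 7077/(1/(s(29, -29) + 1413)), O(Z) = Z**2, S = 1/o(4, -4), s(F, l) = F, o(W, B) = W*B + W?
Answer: 1700839/24 ≈ 70868.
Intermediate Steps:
o(W, B) = W + B*W (o(W, B) = B*W + W = W + B*W)
S = -1/12 (S = 1/(4*(1 - 4)) = 1/(4*(-3)) = 1/(-12) = -1/12 ≈ -0.083333)
X = 10205034 (X = 7077/(1/(29 + 1413)) = 7077/(1/1442) = 7077*1442 = 10205034)
O(S)*X = (-1/12)**2*10205034 = (1/144)*10205034 = 1700839/24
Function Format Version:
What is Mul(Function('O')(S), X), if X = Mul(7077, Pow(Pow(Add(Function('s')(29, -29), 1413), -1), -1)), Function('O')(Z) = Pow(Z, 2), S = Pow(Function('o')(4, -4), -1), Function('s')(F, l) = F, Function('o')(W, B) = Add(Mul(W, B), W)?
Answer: Rational(1700839, 24) ≈ 70868.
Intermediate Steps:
Function('o')(W, B) = Add(W, Mul(B, W)) (Function('o')(W, B) = Add(Mul(B, W), W) = Add(W, Mul(B, W)))
S = Rational(-1, 12) (S = Pow(Mul(4, Add(1, -4)), -1) = Pow(Mul(4, -3), -1) = Pow(-12, -1) = Rational(-1, 12) ≈ -0.083333)
X = 10205034 (X = Mul(7077, Pow(Pow(Add(29, 1413), -1), -1)) = Mul(7077, Pow(Pow(1442, -1), -1)) = Mul(7077, Pow(Rational(1, 1442), -1)) = Mul(7077, 1442) = 10205034)
Mul(Function('O')(S), X) = Mul(Pow(Rational(-1, 12), 2), 10205034) = Mul(Rational(1, 144), 10205034) = Rational(1700839, 24)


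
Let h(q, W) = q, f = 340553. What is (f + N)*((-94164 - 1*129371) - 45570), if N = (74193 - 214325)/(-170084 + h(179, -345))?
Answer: -3114179808468137/33981 ≈ -9.1645e+10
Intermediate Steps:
N = 140132/169905 (N = (74193 - 214325)/(-170084 + 179) = -140132/(-169905) = -140132*(-1/169905) = 140132/169905 ≈ 0.82477)
(f + N)*((-94164 - 1*129371) - 45570) = (340553 + 140132/169905)*((-94164 - 1*129371) - 45570) = 57861797597*((-94164 - 129371) - 45570)/169905 = 57861797597*(-223535 - 45570)/169905 = (57861797597/169905)*(-269105) = -3114179808468137/33981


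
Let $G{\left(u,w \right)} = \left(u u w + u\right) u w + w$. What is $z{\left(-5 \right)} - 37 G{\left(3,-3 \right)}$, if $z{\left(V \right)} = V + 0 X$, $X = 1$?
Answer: $-7886$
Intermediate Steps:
$z{\left(V \right)} = V$ ($z{\left(V \right)} = V + 0 \cdot 1 = V + 0 = V$)
$G{\left(u,w \right)} = w + u w \left(u + w u^{2}\right)$ ($G{\left(u,w \right)} = \left(u^{2} w + u\right) u w + w = \left(w u^{2} + u\right) u w + w = \left(u + w u^{2}\right) u w + w = u \left(u + w u^{2}\right) w + w = u w \left(u + w u^{2}\right) + w = w + u w \left(u + w u^{2}\right)$)
$z{\left(-5 \right)} - 37 G{\left(3,-3 \right)} = -5 - 37 \left(- 3 \left(1 + 3^{2} - 3 \cdot 3^{3}\right)\right) = -5 - 37 \left(- 3 \left(1 + 9 - 81\right)\right) = -5 - 37 \left(\left(-3\right) \left(-71\right)\right) = -5 - 7881 = -7886$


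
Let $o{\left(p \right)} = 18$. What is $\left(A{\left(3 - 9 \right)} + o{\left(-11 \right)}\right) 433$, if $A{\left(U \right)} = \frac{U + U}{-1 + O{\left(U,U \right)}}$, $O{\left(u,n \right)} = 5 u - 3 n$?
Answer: $\frac{106518}{13} \approx 8193.7$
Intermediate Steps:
$O{\left(u,n \right)} = - 3 n + 5 u$
$A{\left(U \right)} = \frac{2 U}{-1 + 2 U}$ ($A{\left(U \right)} = \frac{U + U}{-1 + \left(- 3 U + 5 U\right)} = \frac{2 U}{-1 + 2 U}$)
$\left(A{\left(3 - 9 \right)} + o{\left(-11 \right)}\right) 433 = \left(\frac{2 \left(3 - 9\right)}{-1 + 2 \left(3 - 9\right)} + 18\right) 433 = \left(2 \left(-6\right) \frac{1}{-1 + 2 \left(-6\right)} + 18\right) 433 = \left(2 \left(-6\right) \frac{1}{-1 - 12} + 18\right) 433 = \left(2 \left(-6\right) \frac{1}{-13} + 18\right) 433 = \left(2 \left(-6\right) \left(- \frac{1}{13}\right) + 18\right) 433 = \left(\frac{12}{13} + 18\right) 433 = \frac{246}{13} \cdot 433 = \frac{106518}{13}$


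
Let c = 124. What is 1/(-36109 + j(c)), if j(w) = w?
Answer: -1/35985 ≈ -2.7789e-5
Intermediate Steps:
1/(-36109 + j(c)) = 1/(-36109 + 124) = 1/(-35985) = -1/35985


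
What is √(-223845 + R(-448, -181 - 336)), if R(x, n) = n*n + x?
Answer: 2*√10749 ≈ 207.35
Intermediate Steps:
R(x, n) = x + n² (R(x, n) = n² + x = x + n²)
√(-223845 + R(-448, -181 - 336)) = √(-223845 + (-448 + (-181 - 336)²)) = √(-223845 + (-448 + (-517)²)) = √(-223845 + (-448 + 267289)) = √(-223845 + 266841) = √42996 = 2*√10749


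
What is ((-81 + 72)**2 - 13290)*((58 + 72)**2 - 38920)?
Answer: 290862180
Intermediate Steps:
((-81 + 72)**2 - 13290)*((58 + 72)**2 - 38920) = ((-9)**2 - 13290)*(130**2 - 38920) = (81 - 13290)*(16900 - 38920) = -13209*(-22020) = 290862180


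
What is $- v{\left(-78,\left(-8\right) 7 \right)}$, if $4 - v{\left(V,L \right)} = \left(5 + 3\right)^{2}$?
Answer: $60$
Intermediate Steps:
$v{\left(V,L \right)} = -60$ ($v{\left(V,L \right)} = 4 - \left(5 + 3\right)^{2} = 4 - 8^{2} = 4 - 64 = -60$)
$- v{\left(-78,\left(-8\right) 7 \right)} = \left(-1\right) \left(-60\right) = 60$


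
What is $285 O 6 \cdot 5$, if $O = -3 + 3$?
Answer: $0$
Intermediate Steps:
$O = 0$
$285 O 6 \cdot 5 = 285 \cdot 0 \cdot 6 \cdot 5 = 285 \cdot 0 \cdot 5 = 285 \cdot 0 = 0$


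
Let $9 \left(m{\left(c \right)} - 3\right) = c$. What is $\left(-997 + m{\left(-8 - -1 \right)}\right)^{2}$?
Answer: $\frac{80156209}{81} \approx 9.8958 \cdot 10^{5}$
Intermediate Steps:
$m{\left(c \right)} = 3 + \frac{c}{9}$
$\left(-997 + m{\left(-8 - -1 \right)}\right)^{2} = \left(-997 + \left(3 + \frac{-8 - -1}{9}\right)\right)^{2} = \left(-997 + \left(3 + \frac{-8 + 1}{9}\right)\right)^{2} = \left(-997 + \left(3 + \frac{1}{9} \left(-7\right)\right)\right)^{2} = \left(-997 + \left(3 - \frac{7}{9}\right)\right)^{2} = \left(-997 + \frac{20}{9}\right)^{2} = \left(- \frac{8953}{9}\right)^{2} = \frac{80156209}{81}$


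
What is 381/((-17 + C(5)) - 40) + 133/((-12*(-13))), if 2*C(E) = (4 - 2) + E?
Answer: -104641/16692 ≈ -6.2689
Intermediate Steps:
C(E) = 1 + E/2 (C(E) = ((4 - 2) + E)/2 = (2 + E)/2 = 1 + E/2)
381/((-17 + C(5)) - 40) + 133/((-12*(-13))) = 381/((-17 + (1 + (½)*5)) - 40) + 133/((-12*(-13))) = 381/((-17 + (1 + 5/2)) - 40) + 133/156 = 381/((-17 + 7/2) - 40) + 133*(1/156) = 381/(-27/2 - 40) + 133/156 = 381/(-107/2) + 133/156 = 381*(-2/107) + 133/156 = -762/107 + 133/156 = -104641/16692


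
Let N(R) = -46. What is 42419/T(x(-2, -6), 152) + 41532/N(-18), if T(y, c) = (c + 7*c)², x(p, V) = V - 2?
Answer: -30704794859/34009088 ≈ -902.84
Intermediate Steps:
x(p, V) = -2 + V
T(y, c) = 64*c² (T(y, c) = (8*c)² = 64*c²)
42419/T(x(-2, -6), 152) + 41532/N(-18) = 42419/((64*152²)) + 41532/(-46) = 42419/((64*23104)) + 41532*(-1/46) = 42419/1478656 - 20766/23 = -30704794859/34009088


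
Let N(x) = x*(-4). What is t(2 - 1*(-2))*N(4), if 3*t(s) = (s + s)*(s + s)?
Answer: -1024/3 ≈ -341.33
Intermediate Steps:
N(x) = -4*x
t(s) = 4*s²/3 (t(s) = ((s + s)*(s + s))/3 = ((2*s)*(2*s))/3 = (4*s²)/3 = 4*s²/3)
t(2 - 1*(-2))*N(4) = (4*(2 - 1*(-2))²/3)*(-4*4) = (4*(2 + 2)²/3)*(-16) = ((4/3)*4²)*(-16) = ((4/3)*16)*(-16) = (64/3)*(-16) = -1024/3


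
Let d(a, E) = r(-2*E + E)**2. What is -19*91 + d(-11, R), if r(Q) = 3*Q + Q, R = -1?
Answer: -1713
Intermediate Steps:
r(Q) = 4*Q
d(a, E) = 16*E**2 (d(a, E) = (4*(-2*E + E))**2 = (4*(-E))**2 = (-4*E)**2 = 16*E**2)
-19*91 + d(-11, R) = -19*91 + 16*(-1)**2 = -1729 + 16*1 = -1729 + 16 = -1713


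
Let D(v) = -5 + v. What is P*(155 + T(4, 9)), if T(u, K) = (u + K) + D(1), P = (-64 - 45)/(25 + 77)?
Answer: -8938/51 ≈ -175.25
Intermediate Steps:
P = -109/102 ≈ -1.0686
T(u, K) = -4 + K + u (T(u, K) = (u + K) + (-5 + 1) = (K + u) - 4 = -4 + K + u)
P*(155 + T(4, 9)) = -109*(155 + (-4 + 9 + 4))/102 = -109*(155 + 9)/102 = -109/102*164 = -8938/51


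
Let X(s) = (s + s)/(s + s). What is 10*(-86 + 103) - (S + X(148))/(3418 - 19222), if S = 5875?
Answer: 673139/3951 ≈ 170.37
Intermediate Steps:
X(s) = 1 (X(s) = (2*s)/((2*s)) = (2*s)*(1/(2*s)) = 1)
10*(-86 + 103) - (S + X(148))/(3418 - 19222) = 10*(-86 + 103) - (5875 + 1)/(3418 - 19222) = 10*17 - 5876/(-15804) = 170 - 5876*(-1)/15804 = 170 - 1*(-1469/3951) = 170 + 1469/3951 = 673139/3951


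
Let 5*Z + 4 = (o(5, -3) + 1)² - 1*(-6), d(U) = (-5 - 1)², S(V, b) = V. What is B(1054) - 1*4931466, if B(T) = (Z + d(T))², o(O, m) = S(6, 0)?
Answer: -123233289/25 ≈ -4.9293e+6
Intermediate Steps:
o(O, m) = 6
d(U) = 36 (d(U) = (-6)² = 36)
Z = 51/5 (Z = -⅘ + ((6 + 1)² - 1*(-6))/5 = -⅘ + (7² + 6)/5 = -⅘ + (49 + 6)/5 = -⅘ + (⅕)*55 = -⅘ + 11 = 51/5 ≈ 10.200)
B(T) = 53361/25 (B(T) = (51/5 + 36)² = (231/5)² = 53361/25)
B(1054) - 1*4931466 = 53361/25 - 1*4931466 = 53361/25 - 4931466 = -123233289/25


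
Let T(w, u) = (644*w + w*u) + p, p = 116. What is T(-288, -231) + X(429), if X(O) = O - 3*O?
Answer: -119686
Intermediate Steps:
T(w, u) = 116 + 644*w + u*w (T(w, u) = (644*w + w*u) + 116 = (644*w + u*w) + 116 = 116 + 644*w + u*w)
X(O) = -2*O
T(-288, -231) + X(429) = (116 + 644*(-288) - 231*(-288)) - 2*429 = (116 - 185472 + 66528) - 858 = -118828 - 858 = -119686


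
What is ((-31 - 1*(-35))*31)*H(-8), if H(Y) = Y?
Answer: -992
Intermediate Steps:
((-31 - 1*(-35))*31)*H(-8) = ((-31 - 1*(-35))*31)*(-8) = ((-31 + 35)*31)*(-8) = (4*31)*(-8) = 124*(-8) = -992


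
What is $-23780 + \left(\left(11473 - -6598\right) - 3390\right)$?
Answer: $-9099$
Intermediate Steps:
$-23780 + \left(\left(11473 - -6598\right) - 3390\right) = -23780 + \left(\left(11473 + 6598\right) - 3390\right) = -23780 + \left(18071 - 3390\right) = -23780 + 14681 = -9099$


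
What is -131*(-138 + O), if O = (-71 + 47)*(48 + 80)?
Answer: 420510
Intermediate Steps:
O = -3072 (O = -24*128 = -3072)
-131*(-138 + O) = -131*(-138 - 3072) = -131*(-3210) = 420510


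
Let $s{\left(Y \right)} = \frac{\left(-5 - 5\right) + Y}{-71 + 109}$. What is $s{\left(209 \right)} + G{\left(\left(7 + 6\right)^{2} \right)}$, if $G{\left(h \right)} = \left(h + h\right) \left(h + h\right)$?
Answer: $\frac{4341471}{38} \approx 1.1425 \cdot 10^{5}$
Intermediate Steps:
$G{\left(h \right)} = 4 h^{2}$ ($G{\left(h \right)} = 2 h 2 h = 4 h^{2}$)
$s{\left(Y \right)} = - \frac{5}{19} + \frac{Y}{38}$ ($s{\left(Y \right)} = \frac{\left(-5 - 5\right) + Y}{38} = \left(-10 + Y\right) \frac{1}{38} = - \frac{5}{19} + \frac{Y}{38}$)
$s{\left(209 \right)} + G{\left(\left(7 + 6\right)^{2} \right)} = \left(- \frac{5}{19} + \frac{1}{38} \cdot 209\right) + 4 \left(\left(7 + 6\right)^{2}\right)^{2} = \left(- \frac{5}{19} + \frac{11}{2}\right) + 4 \left(13^{2}\right)^{2} = \frac{199}{38} + 4 \cdot 169^{2} = \frac{199}{38} + 4 \cdot 28561 = \frac{199}{38} + 114244 = \frac{4341471}{38}$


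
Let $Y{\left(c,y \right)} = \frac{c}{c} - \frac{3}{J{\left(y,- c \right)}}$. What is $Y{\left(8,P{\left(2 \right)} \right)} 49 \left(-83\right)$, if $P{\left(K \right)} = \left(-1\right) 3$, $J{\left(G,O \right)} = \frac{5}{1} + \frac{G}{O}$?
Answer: $- \frac{77273}{43} \approx -1797.0$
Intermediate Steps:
$J{\left(G,O \right)} = 5 + \frac{G}{O}$ ($J{\left(G,O \right)} = 5 \cdot 1 + \frac{G}{O} = 5 + \frac{G}{O}$)
$P{\left(K \right)} = -3$
$Y{\left(c,y \right)} = 1 - \frac{3}{5 - \frac{y}{c}}$ ($Y{\left(c,y \right)} = \frac{c}{c} - \frac{3}{5 + \frac{y}{\left(-1\right) c}} = 1 - \frac{3}{5 + y \left(- \frac{1}{c}\right)} = 1 - \frac{3}{5 - \frac{y}{c}}$)
$Y{\left(8,P{\left(2 \right)} \right)} 49 \left(-83\right) = \frac{\left(-1\right) \left(-3\right) + 2 \cdot 8}{\left(-1\right) \left(-3\right) + 5 \cdot 8} \cdot 49 \left(-83\right) = \frac{3 + 16}{3 + 40} \cdot 49 \left(-83\right) = \frac{1}{43} \cdot 19 \cdot 49 \left(-83\right) = \frac{19}{43} \cdot 49 \left(-83\right) = \frac{931}{43} \left(-83\right) = - \frac{77273}{43}$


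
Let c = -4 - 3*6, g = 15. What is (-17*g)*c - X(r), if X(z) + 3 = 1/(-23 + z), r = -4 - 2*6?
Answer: 218908/39 ≈ 5613.0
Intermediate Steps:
c = -22 (c = -4 - 18 = -22)
r = -16 (r = -4 - 12 = -16)
X(z) = -3 + 1/(-23 + z)
(-17*g)*c - X(r) = -17*15*(-22) - (70 - 3*(-16))/(-23 - 16) = -255*(-22) - (70 + 48)/(-39) = 5610 - (-1)*118/39 = 5610 - 1*(-118/39) = 5610 + 118/39 = 218908/39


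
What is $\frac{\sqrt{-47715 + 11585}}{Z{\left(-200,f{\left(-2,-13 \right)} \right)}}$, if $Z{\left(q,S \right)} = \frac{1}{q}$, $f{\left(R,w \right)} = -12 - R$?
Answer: $- 200 i \sqrt{36130} \approx - 38016.0 i$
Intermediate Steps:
$\frac{\sqrt{-47715 + 11585}}{Z{\left(-200,f{\left(-2,-13 \right)} \right)}} = \frac{\sqrt{-47715 + 11585}}{\frac{1}{-200}} = \frac{\sqrt{-36130}}{- \frac{1}{200}} = i \sqrt{36130} \left(-200\right) = - 200 i \sqrt{36130}$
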